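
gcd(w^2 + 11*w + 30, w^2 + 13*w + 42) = w + 6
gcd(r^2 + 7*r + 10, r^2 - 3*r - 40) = r + 5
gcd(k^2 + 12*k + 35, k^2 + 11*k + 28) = k + 7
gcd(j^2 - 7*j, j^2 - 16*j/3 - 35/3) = j - 7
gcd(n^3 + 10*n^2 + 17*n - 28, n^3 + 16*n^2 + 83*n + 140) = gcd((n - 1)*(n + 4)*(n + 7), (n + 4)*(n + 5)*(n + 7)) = n^2 + 11*n + 28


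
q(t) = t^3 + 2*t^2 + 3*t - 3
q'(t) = 3*t^2 + 4*t + 3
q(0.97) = 2.70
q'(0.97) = 9.70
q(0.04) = -2.88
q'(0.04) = 3.16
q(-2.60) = -14.86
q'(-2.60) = 12.88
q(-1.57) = -6.65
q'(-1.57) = 4.11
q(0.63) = -0.07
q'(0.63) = 6.71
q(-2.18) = -10.40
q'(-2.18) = 8.54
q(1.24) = 5.70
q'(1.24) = 12.57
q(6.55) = 383.47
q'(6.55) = 157.91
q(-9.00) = -597.00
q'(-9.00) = 210.00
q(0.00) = -3.00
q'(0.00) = 3.00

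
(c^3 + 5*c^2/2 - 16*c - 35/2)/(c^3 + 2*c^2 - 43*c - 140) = (2*c^2 - 5*c - 7)/(2*(c^2 - 3*c - 28))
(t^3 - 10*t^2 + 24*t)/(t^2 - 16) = t*(t - 6)/(t + 4)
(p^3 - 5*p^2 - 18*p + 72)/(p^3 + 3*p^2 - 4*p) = (p^2 - 9*p + 18)/(p*(p - 1))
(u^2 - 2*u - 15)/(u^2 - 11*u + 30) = (u + 3)/(u - 6)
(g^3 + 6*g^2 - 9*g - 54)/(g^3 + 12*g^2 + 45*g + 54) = (g - 3)/(g + 3)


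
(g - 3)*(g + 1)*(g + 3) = g^3 + g^2 - 9*g - 9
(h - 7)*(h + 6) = h^2 - h - 42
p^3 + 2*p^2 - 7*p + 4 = (p - 1)^2*(p + 4)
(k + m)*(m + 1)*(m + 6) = k*m^2 + 7*k*m + 6*k + m^3 + 7*m^2 + 6*m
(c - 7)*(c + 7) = c^2 - 49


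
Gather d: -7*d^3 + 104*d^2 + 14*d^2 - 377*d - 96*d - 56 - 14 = -7*d^3 + 118*d^2 - 473*d - 70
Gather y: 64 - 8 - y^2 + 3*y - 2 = -y^2 + 3*y + 54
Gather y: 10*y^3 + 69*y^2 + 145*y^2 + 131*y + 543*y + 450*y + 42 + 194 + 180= 10*y^3 + 214*y^2 + 1124*y + 416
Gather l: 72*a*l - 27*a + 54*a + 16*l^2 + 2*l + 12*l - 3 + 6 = 27*a + 16*l^2 + l*(72*a + 14) + 3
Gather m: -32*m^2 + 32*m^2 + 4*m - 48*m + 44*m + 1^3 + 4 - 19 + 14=0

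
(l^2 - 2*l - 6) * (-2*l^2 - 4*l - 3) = -2*l^4 + 17*l^2 + 30*l + 18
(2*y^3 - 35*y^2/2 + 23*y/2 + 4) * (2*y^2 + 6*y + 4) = 4*y^5 - 23*y^4 - 74*y^3 + 7*y^2 + 70*y + 16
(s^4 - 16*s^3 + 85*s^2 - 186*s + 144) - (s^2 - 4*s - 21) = s^4 - 16*s^3 + 84*s^2 - 182*s + 165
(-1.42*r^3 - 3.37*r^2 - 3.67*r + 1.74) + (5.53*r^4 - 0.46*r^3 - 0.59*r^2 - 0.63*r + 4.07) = 5.53*r^4 - 1.88*r^3 - 3.96*r^2 - 4.3*r + 5.81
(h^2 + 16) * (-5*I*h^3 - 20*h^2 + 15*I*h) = -5*I*h^5 - 20*h^4 - 65*I*h^3 - 320*h^2 + 240*I*h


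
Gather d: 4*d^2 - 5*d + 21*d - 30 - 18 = 4*d^2 + 16*d - 48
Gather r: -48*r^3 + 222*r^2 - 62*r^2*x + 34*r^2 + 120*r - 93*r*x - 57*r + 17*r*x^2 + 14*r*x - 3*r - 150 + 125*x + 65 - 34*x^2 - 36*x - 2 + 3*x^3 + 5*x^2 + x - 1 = -48*r^3 + r^2*(256 - 62*x) + r*(17*x^2 - 79*x + 60) + 3*x^3 - 29*x^2 + 90*x - 88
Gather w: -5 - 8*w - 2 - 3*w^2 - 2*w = -3*w^2 - 10*w - 7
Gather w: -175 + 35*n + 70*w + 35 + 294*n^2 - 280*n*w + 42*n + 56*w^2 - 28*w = 294*n^2 + 77*n + 56*w^2 + w*(42 - 280*n) - 140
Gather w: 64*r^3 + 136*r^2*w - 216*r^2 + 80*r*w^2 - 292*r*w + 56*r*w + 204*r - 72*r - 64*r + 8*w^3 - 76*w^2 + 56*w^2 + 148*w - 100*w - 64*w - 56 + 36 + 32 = 64*r^3 - 216*r^2 + 68*r + 8*w^3 + w^2*(80*r - 20) + w*(136*r^2 - 236*r - 16) + 12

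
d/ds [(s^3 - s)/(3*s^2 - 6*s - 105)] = (s^4 - 4*s^3 - 104*s^2 + 35)/(3*(s^4 - 4*s^3 - 66*s^2 + 140*s + 1225))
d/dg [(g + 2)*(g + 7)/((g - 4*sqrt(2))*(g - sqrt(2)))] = (-9*g^2 - 5*sqrt(2)*g^2 - 12*g + 72 + 70*sqrt(2))/(g^4 - 10*sqrt(2)*g^3 + 66*g^2 - 80*sqrt(2)*g + 64)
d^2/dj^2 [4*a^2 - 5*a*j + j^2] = 2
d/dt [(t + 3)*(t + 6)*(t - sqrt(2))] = 3*t^2 - 2*sqrt(2)*t + 18*t - 9*sqrt(2) + 18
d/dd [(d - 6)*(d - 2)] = 2*d - 8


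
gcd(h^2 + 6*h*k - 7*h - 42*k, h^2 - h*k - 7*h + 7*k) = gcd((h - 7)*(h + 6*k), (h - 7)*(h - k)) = h - 7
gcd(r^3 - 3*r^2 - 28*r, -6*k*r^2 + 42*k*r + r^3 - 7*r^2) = r^2 - 7*r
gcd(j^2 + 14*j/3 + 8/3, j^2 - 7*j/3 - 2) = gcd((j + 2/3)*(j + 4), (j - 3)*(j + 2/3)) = j + 2/3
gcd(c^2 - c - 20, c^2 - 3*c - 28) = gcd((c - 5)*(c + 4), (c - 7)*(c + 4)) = c + 4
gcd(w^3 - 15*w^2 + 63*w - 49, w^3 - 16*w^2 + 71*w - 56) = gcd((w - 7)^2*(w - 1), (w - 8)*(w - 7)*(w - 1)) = w^2 - 8*w + 7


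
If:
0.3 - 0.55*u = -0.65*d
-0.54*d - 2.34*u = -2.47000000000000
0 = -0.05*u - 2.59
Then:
No Solution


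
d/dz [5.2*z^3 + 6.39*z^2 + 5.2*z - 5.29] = 15.6*z^2 + 12.78*z + 5.2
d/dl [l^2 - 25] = 2*l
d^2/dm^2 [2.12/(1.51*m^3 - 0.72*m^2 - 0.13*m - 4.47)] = ((3.0528 - 19.2072*m)*(-1.51*m^3 + 0.72*m^2 + 0.13*m + 4.47) - 2.12*(-9.06*m^2 + 2.88*m + 0.26)*(-4.53*m^2 + 1.44*m + 0.13))/(-1.51*m^3 + 0.72*m^2 + 0.13*m + 4.47)^3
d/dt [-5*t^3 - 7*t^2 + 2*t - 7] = -15*t^2 - 14*t + 2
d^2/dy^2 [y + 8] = 0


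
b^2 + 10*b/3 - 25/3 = (b - 5/3)*(b + 5)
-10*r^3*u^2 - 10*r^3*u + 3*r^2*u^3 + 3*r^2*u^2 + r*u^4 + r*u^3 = u*(-2*r + u)*(5*r + u)*(r*u + r)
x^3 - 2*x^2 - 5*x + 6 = (x - 3)*(x - 1)*(x + 2)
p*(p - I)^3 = p^4 - 3*I*p^3 - 3*p^2 + I*p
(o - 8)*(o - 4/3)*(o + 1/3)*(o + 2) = o^4 - 7*o^3 - 94*o^2/9 + 56*o/3 + 64/9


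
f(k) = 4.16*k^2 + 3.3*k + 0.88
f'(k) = 8.32*k + 3.3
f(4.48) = 99.16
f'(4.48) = 40.57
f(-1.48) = 5.11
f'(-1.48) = -9.01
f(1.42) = 13.95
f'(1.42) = 15.11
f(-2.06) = 11.74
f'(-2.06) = -13.84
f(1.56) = 16.15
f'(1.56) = 16.28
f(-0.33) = 0.24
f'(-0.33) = 0.55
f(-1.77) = 8.07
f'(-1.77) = -11.43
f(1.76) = 19.57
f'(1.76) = 17.94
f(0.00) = 0.88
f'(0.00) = 3.30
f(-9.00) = 308.14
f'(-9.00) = -71.58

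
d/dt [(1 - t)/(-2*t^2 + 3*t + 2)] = (-2*t^2 + 4*t - 5)/(4*t^4 - 12*t^3 + t^2 + 12*t + 4)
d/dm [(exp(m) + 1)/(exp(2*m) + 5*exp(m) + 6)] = (-(exp(m) + 1)*(2*exp(m) + 5) + exp(2*m) + 5*exp(m) + 6)*exp(m)/(exp(2*m) + 5*exp(m) + 6)^2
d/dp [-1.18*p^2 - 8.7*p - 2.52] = -2.36*p - 8.7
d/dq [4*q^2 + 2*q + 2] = 8*q + 2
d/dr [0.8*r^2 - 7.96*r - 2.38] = 1.6*r - 7.96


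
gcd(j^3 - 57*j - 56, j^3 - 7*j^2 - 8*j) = j^2 - 7*j - 8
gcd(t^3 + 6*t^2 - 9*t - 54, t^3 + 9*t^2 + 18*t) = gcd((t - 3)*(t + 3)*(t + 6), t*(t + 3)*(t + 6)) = t^2 + 9*t + 18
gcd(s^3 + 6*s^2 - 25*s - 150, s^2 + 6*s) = s + 6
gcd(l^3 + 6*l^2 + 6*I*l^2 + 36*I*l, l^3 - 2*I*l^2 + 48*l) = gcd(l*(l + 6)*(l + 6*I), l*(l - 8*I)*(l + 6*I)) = l^2 + 6*I*l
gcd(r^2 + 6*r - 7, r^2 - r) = r - 1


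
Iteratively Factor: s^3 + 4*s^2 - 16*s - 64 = (s + 4)*(s^2 - 16) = (s + 4)^2*(s - 4)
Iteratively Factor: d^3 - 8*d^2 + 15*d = (d)*(d^2 - 8*d + 15) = d*(d - 5)*(d - 3)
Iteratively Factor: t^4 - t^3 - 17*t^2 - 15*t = (t + 1)*(t^3 - 2*t^2 - 15*t) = t*(t + 1)*(t^2 - 2*t - 15) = t*(t + 1)*(t + 3)*(t - 5)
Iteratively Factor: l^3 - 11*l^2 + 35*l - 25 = (l - 5)*(l^2 - 6*l + 5) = (l - 5)^2*(l - 1)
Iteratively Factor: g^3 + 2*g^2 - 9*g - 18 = (g + 3)*(g^2 - g - 6) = (g - 3)*(g + 3)*(g + 2)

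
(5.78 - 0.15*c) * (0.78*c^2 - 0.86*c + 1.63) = -0.117*c^3 + 4.6374*c^2 - 5.2153*c + 9.4214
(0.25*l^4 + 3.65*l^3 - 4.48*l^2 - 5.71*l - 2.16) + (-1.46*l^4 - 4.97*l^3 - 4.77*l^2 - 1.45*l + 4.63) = -1.21*l^4 - 1.32*l^3 - 9.25*l^2 - 7.16*l + 2.47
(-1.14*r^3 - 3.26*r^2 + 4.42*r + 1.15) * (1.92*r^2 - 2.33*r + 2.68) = -2.1888*r^5 - 3.603*r^4 + 13.027*r^3 - 16.8274*r^2 + 9.1661*r + 3.082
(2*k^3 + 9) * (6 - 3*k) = -6*k^4 + 12*k^3 - 27*k + 54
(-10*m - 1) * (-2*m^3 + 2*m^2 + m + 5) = 20*m^4 - 18*m^3 - 12*m^2 - 51*m - 5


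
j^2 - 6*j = j*(j - 6)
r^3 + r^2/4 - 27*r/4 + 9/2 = (r - 2)*(r - 3/4)*(r + 3)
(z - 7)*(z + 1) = z^2 - 6*z - 7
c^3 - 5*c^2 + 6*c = c*(c - 3)*(c - 2)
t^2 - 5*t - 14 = (t - 7)*(t + 2)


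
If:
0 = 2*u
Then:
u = 0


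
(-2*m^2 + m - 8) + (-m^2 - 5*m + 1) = -3*m^2 - 4*m - 7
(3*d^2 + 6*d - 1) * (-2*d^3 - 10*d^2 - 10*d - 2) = -6*d^5 - 42*d^4 - 88*d^3 - 56*d^2 - 2*d + 2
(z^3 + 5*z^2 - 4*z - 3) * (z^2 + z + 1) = z^5 + 6*z^4 + 2*z^3 - 2*z^2 - 7*z - 3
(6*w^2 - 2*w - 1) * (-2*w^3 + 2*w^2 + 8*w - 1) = -12*w^5 + 16*w^4 + 46*w^3 - 24*w^2 - 6*w + 1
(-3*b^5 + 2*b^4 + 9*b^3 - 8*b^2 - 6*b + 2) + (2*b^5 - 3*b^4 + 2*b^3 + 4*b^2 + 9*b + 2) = -b^5 - b^4 + 11*b^3 - 4*b^2 + 3*b + 4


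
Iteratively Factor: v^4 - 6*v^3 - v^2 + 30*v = (v + 2)*(v^3 - 8*v^2 + 15*v) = v*(v + 2)*(v^2 - 8*v + 15) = v*(v - 3)*(v + 2)*(v - 5)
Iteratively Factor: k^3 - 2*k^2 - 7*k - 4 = (k + 1)*(k^2 - 3*k - 4) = (k - 4)*(k + 1)*(k + 1)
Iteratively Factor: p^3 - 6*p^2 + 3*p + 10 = (p + 1)*(p^2 - 7*p + 10) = (p - 2)*(p + 1)*(p - 5)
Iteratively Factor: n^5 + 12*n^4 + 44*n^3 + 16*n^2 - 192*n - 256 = (n + 4)*(n^4 + 8*n^3 + 12*n^2 - 32*n - 64) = (n - 2)*(n + 4)*(n^3 + 10*n^2 + 32*n + 32) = (n - 2)*(n + 4)^2*(n^2 + 6*n + 8) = (n - 2)*(n + 4)^3*(n + 2)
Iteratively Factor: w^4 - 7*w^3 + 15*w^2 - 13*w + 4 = (w - 4)*(w^3 - 3*w^2 + 3*w - 1) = (w - 4)*(w - 1)*(w^2 - 2*w + 1) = (w - 4)*(w - 1)^2*(w - 1)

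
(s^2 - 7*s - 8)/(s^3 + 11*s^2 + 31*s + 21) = (s - 8)/(s^2 + 10*s + 21)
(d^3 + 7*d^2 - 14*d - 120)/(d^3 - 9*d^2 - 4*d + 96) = (d^2 + 11*d + 30)/(d^2 - 5*d - 24)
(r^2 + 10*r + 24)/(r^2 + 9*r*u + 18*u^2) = (r^2 + 10*r + 24)/(r^2 + 9*r*u + 18*u^2)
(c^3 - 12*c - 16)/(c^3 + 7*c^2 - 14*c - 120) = (c^2 + 4*c + 4)/(c^2 + 11*c + 30)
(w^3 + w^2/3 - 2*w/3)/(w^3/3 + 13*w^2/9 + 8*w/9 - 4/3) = 3*w*(w + 1)/(w^2 + 5*w + 6)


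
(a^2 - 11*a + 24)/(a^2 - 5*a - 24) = (a - 3)/(a + 3)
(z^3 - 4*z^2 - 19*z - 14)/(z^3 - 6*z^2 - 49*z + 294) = (z^2 + 3*z + 2)/(z^2 + z - 42)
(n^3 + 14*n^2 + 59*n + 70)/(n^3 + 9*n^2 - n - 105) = (n + 2)/(n - 3)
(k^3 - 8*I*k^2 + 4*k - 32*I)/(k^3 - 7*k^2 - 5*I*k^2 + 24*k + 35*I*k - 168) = (k^2 + 4)/(k^2 + k*(-7 + 3*I) - 21*I)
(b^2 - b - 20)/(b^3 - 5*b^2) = (b + 4)/b^2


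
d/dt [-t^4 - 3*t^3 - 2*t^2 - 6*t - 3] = -4*t^3 - 9*t^2 - 4*t - 6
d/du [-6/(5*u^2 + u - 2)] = 6*(10*u + 1)/(5*u^2 + u - 2)^2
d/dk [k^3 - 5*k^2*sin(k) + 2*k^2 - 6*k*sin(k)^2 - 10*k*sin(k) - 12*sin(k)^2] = -5*k^2*cos(k) + 3*k^2 - 6*k*sin(2*k) - 10*sqrt(2)*k*sin(k + pi/4) + 4*k - 10*sin(k) - 12*sin(2*k) + 3*cos(2*k) - 3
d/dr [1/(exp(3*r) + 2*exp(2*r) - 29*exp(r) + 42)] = (-3*exp(2*r) - 4*exp(r) + 29)*exp(r)/(exp(3*r) + 2*exp(2*r) - 29*exp(r) + 42)^2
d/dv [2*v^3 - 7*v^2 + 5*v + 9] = 6*v^2 - 14*v + 5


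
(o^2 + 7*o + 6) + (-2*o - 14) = o^2 + 5*o - 8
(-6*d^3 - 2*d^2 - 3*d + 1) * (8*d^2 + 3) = -48*d^5 - 16*d^4 - 42*d^3 + 2*d^2 - 9*d + 3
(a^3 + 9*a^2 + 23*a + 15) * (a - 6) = a^4 + 3*a^3 - 31*a^2 - 123*a - 90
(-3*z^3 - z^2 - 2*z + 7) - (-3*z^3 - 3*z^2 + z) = 2*z^2 - 3*z + 7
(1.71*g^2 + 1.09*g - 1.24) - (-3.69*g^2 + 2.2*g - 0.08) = 5.4*g^2 - 1.11*g - 1.16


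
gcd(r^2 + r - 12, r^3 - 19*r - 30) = 1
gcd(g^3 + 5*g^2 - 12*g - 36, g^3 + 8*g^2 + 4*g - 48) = g + 6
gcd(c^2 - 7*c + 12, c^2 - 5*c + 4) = c - 4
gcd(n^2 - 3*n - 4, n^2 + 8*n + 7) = n + 1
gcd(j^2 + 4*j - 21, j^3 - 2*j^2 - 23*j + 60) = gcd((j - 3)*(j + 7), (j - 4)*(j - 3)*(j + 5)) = j - 3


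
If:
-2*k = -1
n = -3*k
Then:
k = 1/2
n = -3/2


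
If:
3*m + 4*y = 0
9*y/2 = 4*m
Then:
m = 0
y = 0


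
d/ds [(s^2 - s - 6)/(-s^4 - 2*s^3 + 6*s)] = (2*s^5 - s^4 - 28*s^3 - 30*s^2 + 36)/(s^2*(s^6 + 4*s^5 + 4*s^4 - 12*s^3 - 24*s^2 + 36))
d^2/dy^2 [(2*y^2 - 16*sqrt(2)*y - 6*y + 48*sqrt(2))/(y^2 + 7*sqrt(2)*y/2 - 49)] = 8*(-23*sqrt(2)*y^3 - 6*y^3 + 144*sqrt(2)*y^2 + 294*y^2 - 2352*sqrt(2)*y + 126*y - 686 + 2499*sqrt(2))/(4*y^6 + 42*sqrt(2)*y^5 - 294*y^4 - 3773*sqrt(2)*y^3 + 14406*y^2 + 100842*sqrt(2)*y - 470596)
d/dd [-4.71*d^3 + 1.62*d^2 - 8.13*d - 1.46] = -14.13*d^2 + 3.24*d - 8.13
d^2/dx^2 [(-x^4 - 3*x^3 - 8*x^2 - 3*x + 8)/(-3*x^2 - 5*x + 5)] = 2*(9*x^6 + 45*x^5 + 30*x^4 - 173*x^3 + 69*x^2 - 45)/(27*x^6 + 135*x^5 + 90*x^4 - 325*x^3 - 150*x^2 + 375*x - 125)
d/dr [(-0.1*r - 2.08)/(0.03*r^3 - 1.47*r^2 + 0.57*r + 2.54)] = (0.006*r^3 + 0.0402*r^2 - 6.1152*r + 0.9316)/(0.0009*r^6 - 0.0882*r^5 + 2.1951*r^4 - 1.5234*r^3 - 7.1427*r^2 + 2.8956*r + 6.4516)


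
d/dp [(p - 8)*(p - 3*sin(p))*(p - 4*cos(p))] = (8 - p)*(p - 4*cos(p))*(3*cos(p) - 1) + (p - 8)*(p - 3*sin(p))*(4*sin(p) + 1) + (p - 3*sin(p))*(p - 4*cos(p))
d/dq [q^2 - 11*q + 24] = 2*q - 11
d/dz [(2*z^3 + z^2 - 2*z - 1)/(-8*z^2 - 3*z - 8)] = (-16*z^4 - 12*z^3 - 67*z^2 - 32*z + 13)/(64*z^4 + 48*z^3 + 137*z^2 + 48*z + 64)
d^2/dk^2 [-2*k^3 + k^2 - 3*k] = 2 - 12*k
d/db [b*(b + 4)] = 2*b + 4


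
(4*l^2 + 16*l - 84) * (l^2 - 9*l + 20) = 4*l^4 - 20*l^3 - 148*l^2 + 1076*l - 1680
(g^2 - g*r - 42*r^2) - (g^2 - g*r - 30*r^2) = -12*r^2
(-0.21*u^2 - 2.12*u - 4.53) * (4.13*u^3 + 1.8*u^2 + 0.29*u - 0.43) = -0.8673*u^5 - 9.1336*u^4 - 22.5858*u^3 - 8.6785*u^2 - 0.4021*u + 1.9479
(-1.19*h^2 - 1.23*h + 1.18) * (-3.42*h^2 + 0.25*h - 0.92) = 4.0698*h^4 + 3.9091*h^3 - 3.2483*h^2 + 1.4266*h - 1.0856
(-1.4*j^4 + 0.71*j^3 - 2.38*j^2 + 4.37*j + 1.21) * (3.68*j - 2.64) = -5.152*j^5 + 6.3088*j^4 - 10.6328*j^3 + 22.3648*j^2 - 7.084*j - 3.1944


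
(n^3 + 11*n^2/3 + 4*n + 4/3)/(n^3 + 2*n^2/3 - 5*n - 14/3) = (3*n + 2)/(3*n - 7)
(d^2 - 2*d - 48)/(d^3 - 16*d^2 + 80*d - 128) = (d + 6)/(d^2 - 8*d + 16)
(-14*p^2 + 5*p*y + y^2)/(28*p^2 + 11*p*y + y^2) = (-2*p + y)/(4*p + y)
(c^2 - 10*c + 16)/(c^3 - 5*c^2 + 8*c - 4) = (c - 8)/(c^2 - 3*c + 2)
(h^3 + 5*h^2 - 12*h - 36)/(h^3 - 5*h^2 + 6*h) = (h^2 + 8*h + 12)/(h*(h - 2))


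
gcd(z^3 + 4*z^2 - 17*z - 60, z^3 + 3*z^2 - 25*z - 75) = z^2 + 8*z + 15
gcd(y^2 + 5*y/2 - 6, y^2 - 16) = y + 4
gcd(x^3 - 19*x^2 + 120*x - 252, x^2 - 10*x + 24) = x - 6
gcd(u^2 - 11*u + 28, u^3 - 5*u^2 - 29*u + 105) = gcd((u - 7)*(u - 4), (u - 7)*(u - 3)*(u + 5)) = u - 7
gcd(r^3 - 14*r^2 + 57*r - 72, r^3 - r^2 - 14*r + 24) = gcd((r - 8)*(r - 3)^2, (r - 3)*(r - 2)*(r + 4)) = r - 3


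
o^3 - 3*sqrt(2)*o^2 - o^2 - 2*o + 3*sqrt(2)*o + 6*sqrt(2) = (o - 2)*(o + 1)*(o - 3*sqrt(2))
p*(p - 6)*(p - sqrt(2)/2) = p^3 - 6*p^2 - sqrt(2)*p^2/2 + 3*sqrt(2)*p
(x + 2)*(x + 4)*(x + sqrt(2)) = x^3 + sqrt(2)*x^2 + 6*x^2 + 8*x + 6*sqrt(2)*x + 8*sqrt(2)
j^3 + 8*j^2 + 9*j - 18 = (j - 1)*(j + 3)*(j + 6)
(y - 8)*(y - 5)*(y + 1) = y^3 - 12*y^2 + 27*y + 40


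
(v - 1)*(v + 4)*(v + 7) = v^3 + 10*v^2 + 17*v - 28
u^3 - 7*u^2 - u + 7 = (u - 7)*(u - 1)*(u + 1)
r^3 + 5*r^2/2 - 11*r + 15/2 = (r - 3/2)*(r - 1)*(r + 5)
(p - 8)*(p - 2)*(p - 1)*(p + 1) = p^4 - 10*p^3 + 15*p^2 + 10*p - 16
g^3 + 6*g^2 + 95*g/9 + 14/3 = (g + 2/3)*(g + 7/3)*(g + 3)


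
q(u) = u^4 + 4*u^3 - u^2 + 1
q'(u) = 4*u^3 + 12*u^2 - 2*u = 2*u*(2*u^2 + 6*u - 1)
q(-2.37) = -26.32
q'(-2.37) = 18.89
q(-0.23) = 0.90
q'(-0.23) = 1.05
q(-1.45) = -8.88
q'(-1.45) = 15.94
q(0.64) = 1.81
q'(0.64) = 4.68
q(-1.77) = -14.50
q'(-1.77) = 18.95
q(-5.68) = 276.60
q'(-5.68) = -334.49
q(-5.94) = 372.31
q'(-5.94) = -403.06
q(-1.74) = -13.93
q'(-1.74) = 18.74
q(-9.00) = 3565.00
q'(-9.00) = -1926.00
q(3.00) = 181.00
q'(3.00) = 210.00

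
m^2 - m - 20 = (m - 5)*(m + 4)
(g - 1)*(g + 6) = g^2 + 5*g - 6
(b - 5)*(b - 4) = b^2 - 9*b + 20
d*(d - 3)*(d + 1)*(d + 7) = d^4 + 5*d^3 - 17*d^2 - 21*d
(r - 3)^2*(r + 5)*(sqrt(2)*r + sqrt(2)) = sqrt(2)*r^4 - 22*sqrt(2)*r^2 + 24*sqrt(2)*r + 45*sqrt(2)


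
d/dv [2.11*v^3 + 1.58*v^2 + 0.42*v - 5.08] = 6.33*v^2 + 3.16*v + 0.42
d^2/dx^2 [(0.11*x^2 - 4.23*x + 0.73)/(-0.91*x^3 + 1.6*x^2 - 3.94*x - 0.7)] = (-0.182182*x^6 + 21.017178*x^5 - 41.841072*x^4 + 7.925296*x^3 - 59.990172*x^2 + 58.82718*x - 47.740136)/(0.753571*x^9 - 3.97488*x^8 + 16.776942*x^7 - 36.77683*x^6 + 66.523428*x^5 - 54.0786*x^4 + 36.023884*x^3 + 30.24756*x^2 + 5.7918*x + 0.343)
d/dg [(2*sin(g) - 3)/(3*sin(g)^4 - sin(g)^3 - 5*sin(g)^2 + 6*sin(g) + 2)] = (-18*sin(g)^4 + sin(g)^2 - 10*sin(3*g) + 22)*cos(g)/(3*sin(g)^4 - sin(g)^3 - 5*sin(g)^2 + 6*sin(g) + 2)^2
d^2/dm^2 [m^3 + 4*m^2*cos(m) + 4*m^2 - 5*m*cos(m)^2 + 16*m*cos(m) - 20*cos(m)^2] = -4*m^2*cos(m) - 16*sqrt(2)*m*sin(m + pi/4) + 10*m*cos(2*m) + 6*m - 32*sin(m) + 10*sin(2*m) + 8*cos(m) + 40*cos(2*m) + 8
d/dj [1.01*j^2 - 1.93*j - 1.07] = 2.02*j - 1.93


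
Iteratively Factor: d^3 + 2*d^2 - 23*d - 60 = (d - 5)*(d^2 + 7*d + 12) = (d - 5)*(d + 4)*(d + 3)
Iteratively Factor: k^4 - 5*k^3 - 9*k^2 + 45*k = (k - 3)*(k^3 - 2*k^2 - 15*k) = (k - 3)*(k + 3)*(k^2 - 5*k) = k*(k - 3)*(k + 3)*(k - 5)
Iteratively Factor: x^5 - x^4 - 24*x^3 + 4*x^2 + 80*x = (x + 2)*(x^4 - 3*x^3 - 18*x^2 + 40*x) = (x - 2)*(x + 2)*(x^3 - x^2 - 20*x) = (x - 2)*(x + 2)*(x + 4)*(x^2 - 5*x) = (x - 5)*(x - 2)*(x + 2)*(x + 4)*(x)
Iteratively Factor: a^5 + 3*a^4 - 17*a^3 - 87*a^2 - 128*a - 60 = (a - 5)*(a^4 + 8*a^3 + 23*a^2 + 28*a + 12) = (a - 5)*(a + 1)*(a^3 + 7*a^2 + 16*a + 12) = (a - 5)*(a + 1)*(a + 2)*(a^2 + 5*a + 6) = (a - 5)*(a + 1)*(a + 2)*(a + 3)*(a + 2)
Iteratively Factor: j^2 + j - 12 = (j - 3)*(j + 4)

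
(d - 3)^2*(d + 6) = d^3 - 27*d + 54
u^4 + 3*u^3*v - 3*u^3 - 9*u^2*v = u^2*(u - 3)*(u + 3*v)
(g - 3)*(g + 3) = g^2 - 9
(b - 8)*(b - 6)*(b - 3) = b^3 - 17*b^2 + 90*b - 144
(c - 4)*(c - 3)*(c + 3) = c^3 - 4*c^2 - 9*c + 36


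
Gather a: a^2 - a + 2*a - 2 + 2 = a^2 + a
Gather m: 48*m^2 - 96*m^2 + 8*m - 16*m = -48*m^2 - 8*m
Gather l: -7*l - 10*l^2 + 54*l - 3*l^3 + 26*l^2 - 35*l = -3*l^3 + 16*l^2 + 12*l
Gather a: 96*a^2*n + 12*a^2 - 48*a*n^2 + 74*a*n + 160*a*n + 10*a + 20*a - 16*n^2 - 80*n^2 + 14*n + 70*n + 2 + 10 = a^2*(96*n + 12) + a*(-48*n^2 + 234*n + 30) - 96*n^2 + 84*n + 12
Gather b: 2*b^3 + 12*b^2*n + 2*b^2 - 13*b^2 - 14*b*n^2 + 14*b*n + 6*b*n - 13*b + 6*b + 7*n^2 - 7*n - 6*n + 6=2*b^3 + b^2*(12*n - 11) + b*(-14*n^2 + 20*n - 7) + 7*n^2 - 13*n + 6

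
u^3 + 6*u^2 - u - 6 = (u - 1)*(u + 1)*(u + 6)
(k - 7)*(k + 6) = k^2 - k - 42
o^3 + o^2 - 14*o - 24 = (o - 4)*(o + 2)*(o + 3)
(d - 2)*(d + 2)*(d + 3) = d^3 + 3*d^2 - 4*d - 12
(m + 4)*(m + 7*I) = m^2 + 4*m + 7*I*m + 28*I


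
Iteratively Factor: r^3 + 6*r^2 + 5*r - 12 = (r + 3)*(r^2 + 3*r - 4) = (r + 3)*(r + 4)*(r - 1)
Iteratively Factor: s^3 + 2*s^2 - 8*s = (s + 4)*(s^2 - 2*s) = s*(s + 4)*(s - 2)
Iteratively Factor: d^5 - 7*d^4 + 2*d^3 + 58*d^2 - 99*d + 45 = (d + 3)*(d^4 - 10*d^3 + 32*d^2 - 38*d + 15) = (d - 1)*(d + 3)*(d^3 - 9*d^2 + 23*d - 15) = (d - 1)^2*(d + 3)*(d^2 - 8*d + 15) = (d - 5)*(d - 1)^2*(d + 3)*(d - 3)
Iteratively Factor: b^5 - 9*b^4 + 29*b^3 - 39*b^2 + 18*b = (b)*(b^4 - 9*b^3 + 29*b^2 - 39*b + 18) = b*(b - 3)*(b^3 - 6*b^2 + 11*b - 6) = b*(b - 3)^2*(b^2 - 3*b + 2) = b*(b - 3)^2*(b - 2)*(b - 1)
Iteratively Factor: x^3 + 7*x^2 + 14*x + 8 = (x + 2)*(x^2 + 5*x + 4) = (x + 1)*(x + 2)*(x + 4)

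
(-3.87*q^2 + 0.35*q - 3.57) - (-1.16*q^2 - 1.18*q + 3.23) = -2.71*q^2 + 1.53*q - 6.8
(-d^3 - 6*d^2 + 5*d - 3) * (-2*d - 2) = 2*d^4 + 14*d^3 + 2*d^2 - 4*d + 6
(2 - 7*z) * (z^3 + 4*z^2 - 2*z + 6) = -7*z^4 - 26*z^3 + 22*z^2 - 46*z + 12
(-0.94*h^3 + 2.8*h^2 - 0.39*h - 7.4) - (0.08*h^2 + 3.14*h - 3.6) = -0.94*h^3 + 2.72*h^2 - 3.53*h - 3.8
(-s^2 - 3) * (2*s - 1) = -2*s^3 + s^2 - 6*s + 3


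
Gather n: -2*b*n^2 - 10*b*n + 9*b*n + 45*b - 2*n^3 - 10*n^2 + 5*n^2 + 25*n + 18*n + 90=45*b - 2*n^3 + n^2*(-2*b - 5) + n*(43 - b) + 90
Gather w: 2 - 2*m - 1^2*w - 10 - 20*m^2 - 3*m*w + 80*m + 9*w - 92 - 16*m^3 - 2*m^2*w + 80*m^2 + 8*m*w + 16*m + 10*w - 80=-16*m^3 + 60*m^2 + 94*m + w*(-2*m^2 + 5*m + 18) - 180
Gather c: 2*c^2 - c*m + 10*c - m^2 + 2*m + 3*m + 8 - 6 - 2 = 2*c^2 + c*(10 - m) - m^2 + 5*m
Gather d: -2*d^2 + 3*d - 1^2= -2*d^2 + 3*d - 1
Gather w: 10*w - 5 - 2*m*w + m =m + w*(10 - 2*m) - 5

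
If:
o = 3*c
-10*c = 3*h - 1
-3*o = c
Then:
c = 0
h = 1/3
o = 0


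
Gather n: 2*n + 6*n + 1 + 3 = 8*n + 4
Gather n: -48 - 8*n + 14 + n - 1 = -7*n - 35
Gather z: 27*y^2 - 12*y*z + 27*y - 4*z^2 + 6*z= 27*y^2 + 27*y - 4*z^2 + z*(6 - 12*y)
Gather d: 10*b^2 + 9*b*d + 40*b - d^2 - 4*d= 10*b^2 + 40*b - d^2 + d*(9*b - 4)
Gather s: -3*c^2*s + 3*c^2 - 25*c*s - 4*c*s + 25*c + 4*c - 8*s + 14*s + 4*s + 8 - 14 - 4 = 3*c^2 + 29*c + s*(-3*c^2 - 29*c + 10) - 10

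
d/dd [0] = 0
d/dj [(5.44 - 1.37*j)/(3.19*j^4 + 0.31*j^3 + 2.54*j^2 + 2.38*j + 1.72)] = (13.1109*j^4 - 68.565*j^3 - 1.5794*j^2 - 27.6352*j - 15.3036)/(10.1761*j^8 + 1.9778*j^7 + 16.3013*j^6 + 16.7592*j^5 + 18.9008*j^4 + 13.1568*j^3 + 14.402*j^2 + 8.1872*j + 2.9584)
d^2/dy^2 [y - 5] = 0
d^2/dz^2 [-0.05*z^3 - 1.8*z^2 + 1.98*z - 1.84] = -0.3*z - 3.6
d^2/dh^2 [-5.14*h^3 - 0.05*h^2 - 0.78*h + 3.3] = -30.84*h - 0.1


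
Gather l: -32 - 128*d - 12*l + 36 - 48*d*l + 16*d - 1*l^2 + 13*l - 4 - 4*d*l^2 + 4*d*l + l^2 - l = -4*d*l^2 - 44*d*l - 112*d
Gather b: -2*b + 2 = 2 - 2*b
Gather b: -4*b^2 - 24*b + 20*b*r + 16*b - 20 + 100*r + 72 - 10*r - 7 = -4*b^2 + b*(20*r - 8) + 90*r + 45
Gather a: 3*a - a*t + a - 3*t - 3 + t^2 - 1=a*(4 - t) + t^2 - 3*t - 4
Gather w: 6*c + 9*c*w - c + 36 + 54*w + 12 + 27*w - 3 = 5*c + w*(9*c + 81) + 45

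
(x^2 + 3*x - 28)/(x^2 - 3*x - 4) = (x + 7)/(x + 1)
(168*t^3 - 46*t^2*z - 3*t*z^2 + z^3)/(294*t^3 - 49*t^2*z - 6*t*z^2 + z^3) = (-4*t + z)/(-7*t + z)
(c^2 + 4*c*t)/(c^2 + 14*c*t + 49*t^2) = c*(c + 4*t)/(c^2 + 14*c*t + 49*t^2)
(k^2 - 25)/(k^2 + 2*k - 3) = (k^2 - 25)/(k^2 + 2*k - 3)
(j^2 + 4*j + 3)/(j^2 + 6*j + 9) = (j + 1)/(j + 3)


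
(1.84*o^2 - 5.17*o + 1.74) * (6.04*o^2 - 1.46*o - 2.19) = 11.1136*o^4 - 33.9132*o^3 + 14.0282*o^2 + 8.7819*o - 3.8106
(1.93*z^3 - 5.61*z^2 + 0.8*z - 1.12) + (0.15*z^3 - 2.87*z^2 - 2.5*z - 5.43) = 2.08*z^3 - 8.48*z^2 - 1.7*z - 6.55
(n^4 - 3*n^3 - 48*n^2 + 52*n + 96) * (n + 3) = n^5 - 57*n^3 - 92*n^2 + 252*n + 288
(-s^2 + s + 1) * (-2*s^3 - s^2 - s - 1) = 2*s^5 - s^4 - 2*s^3 - s^2 - 2*s - 1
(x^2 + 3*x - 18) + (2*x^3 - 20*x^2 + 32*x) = 2*x^3 - 19*x^2 + 35*x - 18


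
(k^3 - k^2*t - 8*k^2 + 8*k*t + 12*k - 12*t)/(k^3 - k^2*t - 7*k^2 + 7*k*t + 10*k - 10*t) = (k - 6)/(k - 5)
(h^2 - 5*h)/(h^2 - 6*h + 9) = h*(h - 5)/(h^2 - 6*h + 9)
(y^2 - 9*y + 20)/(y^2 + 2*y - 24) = (y - 5)/(y + 6)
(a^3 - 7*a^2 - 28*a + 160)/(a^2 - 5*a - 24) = (a^2 + a - 20)/(a + 3)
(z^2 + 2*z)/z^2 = (z + 2)/z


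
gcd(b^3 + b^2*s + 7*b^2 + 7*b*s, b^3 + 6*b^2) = b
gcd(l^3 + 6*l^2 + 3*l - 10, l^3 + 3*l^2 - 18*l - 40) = l^2 + 7*l + 10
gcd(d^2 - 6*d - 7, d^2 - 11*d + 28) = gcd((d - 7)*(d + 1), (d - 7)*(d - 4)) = d - 7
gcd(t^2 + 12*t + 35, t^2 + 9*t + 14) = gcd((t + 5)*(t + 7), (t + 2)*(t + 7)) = t + 7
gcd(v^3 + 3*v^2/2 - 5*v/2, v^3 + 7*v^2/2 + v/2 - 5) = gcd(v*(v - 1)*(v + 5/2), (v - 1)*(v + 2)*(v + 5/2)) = v^2 + 3*v/2 - 5/2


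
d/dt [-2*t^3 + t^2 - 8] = 2*t*(1 - 3*t)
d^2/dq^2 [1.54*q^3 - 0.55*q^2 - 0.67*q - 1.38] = 9.24*q - 1.1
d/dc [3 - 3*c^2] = -6*c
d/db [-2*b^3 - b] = -6*b^2 - 1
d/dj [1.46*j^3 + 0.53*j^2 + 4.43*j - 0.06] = 4.38*j^2 + 1.06*j + 4.43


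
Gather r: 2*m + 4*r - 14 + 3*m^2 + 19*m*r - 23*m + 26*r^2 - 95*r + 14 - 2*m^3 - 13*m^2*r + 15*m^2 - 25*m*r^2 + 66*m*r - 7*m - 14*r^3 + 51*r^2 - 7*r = -2*m^3 + 18*m^2 - 28*m - 14*r^3 + r^2*(77 - 25*m) + r*(-13*m^2 + 85*m - 98)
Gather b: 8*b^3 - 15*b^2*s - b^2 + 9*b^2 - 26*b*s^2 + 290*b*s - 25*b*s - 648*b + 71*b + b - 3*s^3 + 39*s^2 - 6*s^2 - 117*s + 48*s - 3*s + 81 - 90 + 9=8*b^3 + b^2*(8 - 15*s) + b*(-26*s^2 + 265*s - 576) - 3*s^3 + 33*s^2 - 72*s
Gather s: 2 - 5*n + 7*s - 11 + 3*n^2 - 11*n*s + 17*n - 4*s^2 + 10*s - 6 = 3*n^2 + 12*n - 4*s^2 + s*(17 - 11*n) - 15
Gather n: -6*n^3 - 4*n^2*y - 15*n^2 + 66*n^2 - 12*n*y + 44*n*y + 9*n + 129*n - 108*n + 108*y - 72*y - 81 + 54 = -6*n^3 + n^2*(51 - 4*y) + n*(32*y + 30) + 36*y - 27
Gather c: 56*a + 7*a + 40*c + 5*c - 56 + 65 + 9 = 63*a + 45*c + 18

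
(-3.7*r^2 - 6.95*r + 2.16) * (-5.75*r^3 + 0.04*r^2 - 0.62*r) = 21.275*r^5 + 39.8145*r^4 - 10.404*r^3 + 4.3954*r^2 - 1.3392*r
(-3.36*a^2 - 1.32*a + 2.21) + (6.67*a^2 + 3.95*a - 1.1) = 3.31*a^2 + 2.63*a + 1.11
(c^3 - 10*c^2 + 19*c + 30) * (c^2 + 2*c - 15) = c^5 - 8*c^4 - 16*c^3 + 218*c^2 - 225*c - 450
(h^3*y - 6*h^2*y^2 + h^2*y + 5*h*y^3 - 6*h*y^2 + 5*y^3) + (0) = h^3*y - 6*h^2*y^2 + h^2*y + 5*h*y^3 - 6*h*y^2 + 5*y^3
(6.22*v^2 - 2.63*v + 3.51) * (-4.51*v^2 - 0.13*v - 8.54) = -28.0522*v^4 + 11.0527*v^3 - 68.607*v^2 + 22.0039*v - 29.9754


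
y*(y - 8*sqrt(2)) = y^2 - 8*sqrt(2)*y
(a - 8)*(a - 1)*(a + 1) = a^3 - 8*a^2 - a + 8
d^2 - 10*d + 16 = (d - 8)*(d - 2)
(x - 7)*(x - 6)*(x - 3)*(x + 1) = x^4 - 15*x^3 + 65*x^2 - 45*x - 126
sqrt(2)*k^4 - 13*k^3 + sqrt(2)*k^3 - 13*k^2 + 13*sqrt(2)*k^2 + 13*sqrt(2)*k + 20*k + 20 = (k + 1)*(k - 5*sqrt(2))*(k - 2*sqrt(2))*(sqrt(2)*k + 1)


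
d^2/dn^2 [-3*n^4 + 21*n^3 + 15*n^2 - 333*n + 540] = -36*n^2 + 126*n + 30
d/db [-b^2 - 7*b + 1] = -2*b - 7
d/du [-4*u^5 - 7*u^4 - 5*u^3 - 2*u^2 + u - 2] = -20*u^4 - 28*u^3 - 15*u^2 - 4*u + 1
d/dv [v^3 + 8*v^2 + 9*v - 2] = 3*v^2 + 16*v + 9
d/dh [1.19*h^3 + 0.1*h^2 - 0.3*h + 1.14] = 3.57*h^2 + 0.2*h - 0.3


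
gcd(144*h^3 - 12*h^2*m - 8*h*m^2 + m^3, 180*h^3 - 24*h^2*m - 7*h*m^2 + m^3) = 36*h^2 - 12*h*m + m^2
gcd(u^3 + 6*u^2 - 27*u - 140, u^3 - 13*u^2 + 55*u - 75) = u - 5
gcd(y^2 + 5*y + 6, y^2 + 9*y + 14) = y + 2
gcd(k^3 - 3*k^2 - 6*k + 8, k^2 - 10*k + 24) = k - 4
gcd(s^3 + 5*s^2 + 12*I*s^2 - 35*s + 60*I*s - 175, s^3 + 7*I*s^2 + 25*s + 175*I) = s^2 + 12*I*s - 35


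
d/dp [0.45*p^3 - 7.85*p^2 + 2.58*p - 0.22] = 1.35*p^2 - 15.7*p + 2.58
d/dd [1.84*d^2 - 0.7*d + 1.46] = 3.68*d - 0.7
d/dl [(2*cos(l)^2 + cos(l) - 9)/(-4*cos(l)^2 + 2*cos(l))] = (-4*sin(l) - 9*sin(l)/cos(l)^2 + 36*tan(l))/(2*(2*cos(l) - 1)^2)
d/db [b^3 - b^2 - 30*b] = 3*b^2 - 2*b - 30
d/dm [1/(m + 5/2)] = -4/(2*m + 5)^2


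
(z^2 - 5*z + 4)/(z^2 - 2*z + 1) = (z - 4)/(z - 1)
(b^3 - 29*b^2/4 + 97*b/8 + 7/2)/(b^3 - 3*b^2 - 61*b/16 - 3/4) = 2*(2*b - 7)/(4*b + 3)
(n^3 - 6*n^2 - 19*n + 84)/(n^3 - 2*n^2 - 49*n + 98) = (n^2 + n - 12)/(n^2 + 5*n - 14)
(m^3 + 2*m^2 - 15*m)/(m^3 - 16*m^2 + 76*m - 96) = m*(m^2 + 2*m - 15)/(m^3 - 16*m^2 + 76*m - 96)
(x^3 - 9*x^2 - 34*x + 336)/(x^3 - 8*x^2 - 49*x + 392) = (x + 6)/(x + 7)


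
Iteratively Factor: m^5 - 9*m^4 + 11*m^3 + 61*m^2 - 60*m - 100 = (m + 2)*(m^4 - 11*m^3 + 33*m^2 - 5*m - 50) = (m - 5)*(m + 2)*(m^3 - 6*m^2 + 3*m + 10) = (m - 5)*(m + 1)*(m + 2)*(m^2 - 7*m + 10) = (m - 5)^2*(m + 1)*(m + 2)*(m - 2)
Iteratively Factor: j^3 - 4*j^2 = (j - 4)*(j^2) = j*(j - 4)*(j)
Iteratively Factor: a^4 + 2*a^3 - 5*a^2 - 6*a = (a - 2)*(a^3 + 4*a^2 + 3*a) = (a - 2)*(a + 1)*(a^2 + 3*a) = a*(a - 2)*(a + 1)*(a + 3)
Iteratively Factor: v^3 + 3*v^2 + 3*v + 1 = (v + 1)*(v^2 + 2*v + 1) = (v + 1)^2*(v + 1)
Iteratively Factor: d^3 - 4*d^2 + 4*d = (d - 2)*(d^2 - 2*d) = (d - 2)^2*(d)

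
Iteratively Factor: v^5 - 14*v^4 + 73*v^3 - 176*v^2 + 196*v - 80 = (v - 1)*(v^4 - 13*v^3 + 60*v^2 - 116*v + 80) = (v - 2)*(v - 1)*(v^3 - 11*v^2 + 38*v - 40) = (v - 5)*(v - 2)*(v - 1)*(v^2 - 6*v + 8) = (v - 5)*(v - 2)^2*(v - 1)*(v - 4)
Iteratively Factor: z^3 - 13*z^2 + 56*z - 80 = (z - 5)*(z^2 - 8*z + 16) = (z - 5)*(z - 4)*(z - 4)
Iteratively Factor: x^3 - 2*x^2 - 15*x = (x)*(x^2 - 2*x - 15) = x*(x + 3)*(x - 5)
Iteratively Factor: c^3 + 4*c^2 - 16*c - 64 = (c - 4)*(c^2 + 8*c + 16) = (c - 4)*(c + 4)*(c + 4)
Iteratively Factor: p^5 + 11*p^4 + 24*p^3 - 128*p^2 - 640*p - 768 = (p + 4)*(p^4 + 7*p^3 - 4*p^2 - 112*p - 192) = (p + 4)^2*(p^3 + 3*p^2 - 16*p - 48) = (p + 4)^3*(p^2 - p - 12) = (p - 4)*(p + 4)^3*(p + 3)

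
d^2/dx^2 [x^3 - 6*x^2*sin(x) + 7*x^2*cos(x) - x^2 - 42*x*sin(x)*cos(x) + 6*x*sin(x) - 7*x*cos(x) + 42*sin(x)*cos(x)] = 6*x^2*sin(x) - 7*x^2*cos(x) - 34*x*sin(x) + 84*x*sin(2*x) - 17*x*cos(x) + 6*x + 2*sin(x) - 84*sqrt(2)*sin(2*x + pi/4) + 26*cos(x) - 2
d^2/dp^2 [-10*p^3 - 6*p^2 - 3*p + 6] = -60*p - 12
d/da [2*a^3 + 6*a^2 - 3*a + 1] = 6*a^2 + 12*a - 3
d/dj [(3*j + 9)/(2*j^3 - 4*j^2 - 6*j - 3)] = 3*(-4*j^3 - 14*j^2 + 24*j + 15)/(4*j^6 - 16*j^5 - 8*j^4 + 36*j^3 + 60*j^2 + 36*j + 9)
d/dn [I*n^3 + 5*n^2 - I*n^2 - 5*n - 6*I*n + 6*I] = 3*I*n^2 + 2*n*(5 - I) - 5 - 6*I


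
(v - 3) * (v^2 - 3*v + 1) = v^3 - 6*v^2 + 10*v - 3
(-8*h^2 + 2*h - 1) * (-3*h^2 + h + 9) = 24*h^4 - 14*h^3 - 67*h^2 + 17*h - 9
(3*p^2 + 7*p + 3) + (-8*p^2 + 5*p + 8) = -5*p^2 + 12*p + 11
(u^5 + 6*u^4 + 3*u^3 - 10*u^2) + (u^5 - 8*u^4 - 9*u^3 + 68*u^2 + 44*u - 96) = 2*u^5 - 2*u^4 - 6*u^3 + 58*u^2 + 44*u - 96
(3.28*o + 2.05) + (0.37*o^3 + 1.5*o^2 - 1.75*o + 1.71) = 0.37*o^3 + 1.5*o^2 + 1.53*o + 3.76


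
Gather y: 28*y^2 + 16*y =28*y^2 + 16*y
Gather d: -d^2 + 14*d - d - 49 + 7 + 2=-d^2 + 13*d - 40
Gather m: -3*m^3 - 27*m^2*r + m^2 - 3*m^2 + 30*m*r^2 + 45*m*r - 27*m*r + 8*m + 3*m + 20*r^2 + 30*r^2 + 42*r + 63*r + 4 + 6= -3*m^3 + m^2*(-27*r - 2) + m*(30*r^2 + 18*r + 11) + 50*r^2 + 105*r + 10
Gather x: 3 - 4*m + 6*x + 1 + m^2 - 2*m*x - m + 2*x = m^2 - 5*m + x*(8 - 2*m) + 4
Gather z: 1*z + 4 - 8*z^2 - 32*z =-8*z^2 - 31*z + 4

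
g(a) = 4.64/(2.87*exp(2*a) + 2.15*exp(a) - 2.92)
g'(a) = 4.64*(-5.74*exp(2*a) - 2.15*exp(a))/(2.87*exp(2*a) + 2.15*exp(a) - 2.92)^2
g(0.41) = 0.68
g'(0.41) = -1.62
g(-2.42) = -1.71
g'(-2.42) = -0.15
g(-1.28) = -2.21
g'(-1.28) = -1.10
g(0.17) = 1.27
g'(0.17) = -3.67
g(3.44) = 0.00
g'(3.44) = -0.00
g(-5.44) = -1.59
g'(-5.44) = -0.01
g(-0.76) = -3.61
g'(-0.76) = -6.34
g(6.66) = 0.00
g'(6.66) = -0.00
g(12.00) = 0.00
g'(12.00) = 0.00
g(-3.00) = -1.65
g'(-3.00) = -0.07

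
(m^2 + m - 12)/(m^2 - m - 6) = (m + 4)/(m + 2)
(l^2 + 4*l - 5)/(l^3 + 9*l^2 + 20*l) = (l - 1)/(l*(l + 4))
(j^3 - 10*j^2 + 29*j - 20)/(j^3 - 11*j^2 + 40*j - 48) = (j^2 - 6*j + 5)/(j^2 - 7*j + 12)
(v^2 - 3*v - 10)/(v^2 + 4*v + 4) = (v - 5)/(v + 2)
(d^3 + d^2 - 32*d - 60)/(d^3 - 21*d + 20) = (d^2 - 4*d - 12)/(d^2 - 5*d + 4)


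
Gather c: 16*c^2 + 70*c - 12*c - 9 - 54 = 16*c^2 + 58*c - 63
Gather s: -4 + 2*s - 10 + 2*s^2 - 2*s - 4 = 2*s^2 - 18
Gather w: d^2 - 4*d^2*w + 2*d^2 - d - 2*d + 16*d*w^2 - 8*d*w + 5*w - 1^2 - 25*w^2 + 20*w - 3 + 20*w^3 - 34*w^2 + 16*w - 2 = 3*d^2 - 3*d + 20*w^3 + w^2*(16*d - 59) + w*(-4*d^2 - 8*d + 41) - 6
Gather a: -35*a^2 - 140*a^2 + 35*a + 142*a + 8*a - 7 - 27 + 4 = -175*a^2 + 185*a - 30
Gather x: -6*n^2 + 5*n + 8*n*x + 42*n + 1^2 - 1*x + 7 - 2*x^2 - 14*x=-6*n^2 + 47*n - 2*x^2 + x*(8*n - 15) + 8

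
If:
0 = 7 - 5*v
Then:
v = 7/5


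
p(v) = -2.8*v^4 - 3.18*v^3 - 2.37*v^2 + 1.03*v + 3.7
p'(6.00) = -2790.05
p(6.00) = -4391.12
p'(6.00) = -2790.05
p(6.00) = -4391.12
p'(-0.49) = 2.38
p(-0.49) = 2.84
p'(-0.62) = 2.97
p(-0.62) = 2.49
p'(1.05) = -27.43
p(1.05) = -4.92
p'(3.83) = -786.30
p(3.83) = -808.27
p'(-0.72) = 3.68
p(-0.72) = 2.16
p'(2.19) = -172.74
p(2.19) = -103.22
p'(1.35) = -50.31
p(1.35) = -16.35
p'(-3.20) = 285.51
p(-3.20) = -213.26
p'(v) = -11.2*v^3 - 9.54*v^2 - 4.74*v + 1.03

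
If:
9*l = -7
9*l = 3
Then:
No Solution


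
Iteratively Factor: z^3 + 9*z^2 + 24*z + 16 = (z + 4)*(z^2 + 5*z + 4) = (z + 4)^2*(z + 1)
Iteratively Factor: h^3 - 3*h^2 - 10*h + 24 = (h - 4)*(h^2 + h - 6) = (h - 4)*(h - 2)*(h + 3)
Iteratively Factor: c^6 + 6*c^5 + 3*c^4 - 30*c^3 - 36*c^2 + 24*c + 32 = (c + 4)*(c^5 + 2*c^4 - 5*c^3 - 10*c^2 + 4*c + 8) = (c + 2)*(c + 4)*(c^4 - 5*c^2 + 4) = (c - 1)*(c + 2)*(c + 4)*(c^3 + c^2 - 4*c - 4) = (c - 2)*(c - 1)*(c + 2)*(c + 4)*(c^2 + 3*c + 2) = (c - 2)*(c - 1)*(c + 2)^2*(c + 4)*(c + 1)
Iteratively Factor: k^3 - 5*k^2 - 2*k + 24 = (k - 4)*(k^2 - k - 6) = (k - 4)*(k + 2)*(k - 3)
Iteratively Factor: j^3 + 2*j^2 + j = (j + 1)*(j^2 + j) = (j + 1)^2*(j)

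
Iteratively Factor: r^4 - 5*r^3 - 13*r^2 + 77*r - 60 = (r - 1)*(r^3 - 4*r^2 - 17*r + 60) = (r - 1)*(r + 4)*(r^2 - 8*r + 15) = (r - 5)*(r - 1)*(r + 4)*(r - 3)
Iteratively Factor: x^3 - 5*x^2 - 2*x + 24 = (x - 4)*(x^2 - x - 6) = (x - 4)*(x - 3)*(x + 2)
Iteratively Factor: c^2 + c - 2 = (c - 1)*(c + 2)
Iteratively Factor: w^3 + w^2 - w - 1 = (w - 1)*(w^2 + 2*w + 1) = (w - 1)*(w + 1)*(w + 1)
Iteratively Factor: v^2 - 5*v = (v)*(v - 5)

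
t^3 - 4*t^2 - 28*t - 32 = (t - 8)*(t + 2)^2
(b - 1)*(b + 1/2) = b^2 - b/2 - 1/2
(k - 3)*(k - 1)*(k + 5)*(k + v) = k^4 + k^3*v + k^3 + k^2*v - 17*k^2 - 17*k*v + 15*k + 15*v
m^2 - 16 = (m - 4)*(m + 4)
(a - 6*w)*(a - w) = a^2 - 7*a*w + 6*w^2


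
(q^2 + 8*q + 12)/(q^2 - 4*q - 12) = (q + 6)/(q - 6)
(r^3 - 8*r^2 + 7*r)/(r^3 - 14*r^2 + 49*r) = (r - 1)/(r - 7)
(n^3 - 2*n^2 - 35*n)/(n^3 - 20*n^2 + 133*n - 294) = n*(n + 5)/(n^2 - 13*n + 42)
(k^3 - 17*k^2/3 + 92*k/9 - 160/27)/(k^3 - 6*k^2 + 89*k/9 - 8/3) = (9*k^2 - 27*k + 20)/(3*(3*k^2 - 10*k + 3))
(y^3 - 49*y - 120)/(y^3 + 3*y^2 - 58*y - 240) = (y + 3)/(y + 6)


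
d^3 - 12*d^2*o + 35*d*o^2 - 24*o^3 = (d - 8*o)*(d - 3*o)*(d - o)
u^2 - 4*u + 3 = (u - 3)*(u - 1)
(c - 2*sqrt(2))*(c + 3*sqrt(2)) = c^2 + sqrt(2)*c - 12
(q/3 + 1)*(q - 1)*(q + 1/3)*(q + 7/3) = q^4/3 + 14*q^3/9 + 28*q^2/27 - 58*q/27 - 7/9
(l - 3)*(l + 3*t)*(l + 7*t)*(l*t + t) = l^4*t + 10*l^3*t^2 - 2*l^3*t + 21*l^2*t^3 - 20*l^2*t^2 - 3*l^2*t - 42*l*t^3 - 30*l*t^2 - 63*t^3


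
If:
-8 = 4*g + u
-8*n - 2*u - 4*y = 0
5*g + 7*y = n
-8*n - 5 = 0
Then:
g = -299/152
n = -5/8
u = -5/38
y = 25/19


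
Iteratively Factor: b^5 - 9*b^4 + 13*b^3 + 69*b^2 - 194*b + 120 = (b - 5)*(b^4 - 4*b^3 - 7*b^2 + 34*b - 24) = (b - 5)*(b + 3)*(b^3 - 7*b^2 + 14*b - 8) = (b - 5)*(b - 1)*(b + 3)*(b^2 - 6*b + 8) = (b - 5)*(b - 4)*(b - 1)*(b + 3)*(b - 2)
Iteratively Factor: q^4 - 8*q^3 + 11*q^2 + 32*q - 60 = (q - 5)*(q^3 - 3*q^2 - 4*q + 12) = (q - 5)*(q - 3)*(q^2 - 4) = (q - 5)*(q - 3)*(q - 2)*(q + 2)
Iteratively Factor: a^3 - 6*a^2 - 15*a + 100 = (a + 4)*(a^2 - 10*a + 25) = (a - 5)*(a + 4)*(a - 5)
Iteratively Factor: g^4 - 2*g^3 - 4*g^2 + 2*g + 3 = (g - 3)*(g^3 + g^2 - g - 1) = (g - 3)*(g + 1)*(g^2 - 1) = (g - 3)*(g - 1)*(g + 1)*(g + 1)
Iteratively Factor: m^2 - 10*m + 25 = (m - 5)*(m - 5)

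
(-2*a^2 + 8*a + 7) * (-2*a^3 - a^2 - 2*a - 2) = 4*a^5 - 14*a^4 - 18*a^3 - 19*a^2 - 30*a - 14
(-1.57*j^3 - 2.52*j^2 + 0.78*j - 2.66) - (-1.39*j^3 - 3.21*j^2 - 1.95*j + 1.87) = -0.18*j^3 + 0.69*j^2 + 2.73*j - 4.53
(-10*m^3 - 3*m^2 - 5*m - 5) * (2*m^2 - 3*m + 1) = -20*m^5 + 24*m^4 - 11*m^3 + 2*m^2 + 10*m - 5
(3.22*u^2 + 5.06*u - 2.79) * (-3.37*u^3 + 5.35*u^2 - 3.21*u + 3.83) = -10.8514*u^5 + 0.174800000000001*u^4 + 26.1371*u^3 - 18.8365*u^2 + 28.3357*u - 10.6857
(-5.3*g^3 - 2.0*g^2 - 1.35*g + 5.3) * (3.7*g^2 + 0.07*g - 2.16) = -19.61*g^5 - 7.771*g^4 + 6.313*g^3 + 23.8355*g^2 + 3.287*g - 11.448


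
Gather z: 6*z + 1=6*z + 1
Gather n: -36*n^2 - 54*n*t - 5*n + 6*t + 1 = -36*n^2 + n*(-54*t - 5) + 6*t + 1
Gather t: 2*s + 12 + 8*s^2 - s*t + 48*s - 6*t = 8*s^2 + 50*s + t*(-s - 6) + 12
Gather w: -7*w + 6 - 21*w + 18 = 24 - 28*w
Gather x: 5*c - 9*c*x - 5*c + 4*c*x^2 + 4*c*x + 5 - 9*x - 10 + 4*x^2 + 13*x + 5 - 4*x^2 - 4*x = 4*c*x^2 - 5*c*x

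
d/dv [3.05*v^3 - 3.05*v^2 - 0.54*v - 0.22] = 9.15*v^2 - 6.1*v - 0.54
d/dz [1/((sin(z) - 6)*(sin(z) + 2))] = 2*(2 - sin(z))*cos(z)/((sin(z) - 6)^2*(sin(z) + 2)^2)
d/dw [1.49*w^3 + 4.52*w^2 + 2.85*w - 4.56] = 4.47*w^2 + 9.04*w + 2.85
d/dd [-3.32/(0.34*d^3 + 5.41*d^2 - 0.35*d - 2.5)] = (3.3864*d^2 + 35.9224*d - 1.162)/(0.34*d^3 + 5.41*d^2 - 0.35*d - 2.5)^2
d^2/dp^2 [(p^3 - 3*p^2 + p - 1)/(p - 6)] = 2*(p^3 - 18*p^2 + 108*p - 103)/(p^3 - 18*p^2 + 108*p - 216)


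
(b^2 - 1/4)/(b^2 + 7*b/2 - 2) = (b + 1/2)/(b + 4)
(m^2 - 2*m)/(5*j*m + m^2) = (m - 2)/(5*j + m)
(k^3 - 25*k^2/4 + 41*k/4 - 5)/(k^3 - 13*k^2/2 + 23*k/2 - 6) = (4*k - 5)/(2*(2*k - 3))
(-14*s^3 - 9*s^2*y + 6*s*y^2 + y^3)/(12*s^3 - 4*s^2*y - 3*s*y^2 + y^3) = (7*s^2 + 8*s*y + y^2)/(-6*s^2 - s*y + y^2)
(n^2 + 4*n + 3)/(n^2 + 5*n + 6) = (n + 1)/(n + 2)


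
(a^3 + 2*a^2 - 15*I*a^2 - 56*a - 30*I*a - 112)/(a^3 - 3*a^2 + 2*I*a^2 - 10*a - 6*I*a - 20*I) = (a^2 - 15*I*a - 56)/(a^2 + a*(-5 + 2*I) - 10*I)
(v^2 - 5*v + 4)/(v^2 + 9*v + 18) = (v^2 - 5*v + 4)/(v^2 + 9*v + 18)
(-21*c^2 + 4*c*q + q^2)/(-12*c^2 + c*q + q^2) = (7*c + q)/(4*c + q)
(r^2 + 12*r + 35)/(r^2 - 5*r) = (r^2 + 12*r + 35)/(r*(r - 5))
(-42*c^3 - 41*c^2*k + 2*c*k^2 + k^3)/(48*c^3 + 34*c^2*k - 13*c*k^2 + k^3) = (-7*c - k)/(8*c - k)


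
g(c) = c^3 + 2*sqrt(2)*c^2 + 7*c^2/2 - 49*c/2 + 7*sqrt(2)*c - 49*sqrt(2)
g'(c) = 3*c^2 + 4*sqrt(2)*c + 7*c - 49/2 + 7*sqrt(2)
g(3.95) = 33.40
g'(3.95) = 82.20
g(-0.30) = -64.37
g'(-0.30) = -18.13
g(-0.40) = -62.51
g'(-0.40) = -19.18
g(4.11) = 47.02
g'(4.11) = 88.10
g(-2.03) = -21.94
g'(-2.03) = -27.93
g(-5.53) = 35.86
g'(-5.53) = 7.15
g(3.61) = 7.51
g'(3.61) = 70.19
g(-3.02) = 4.97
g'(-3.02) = -25.46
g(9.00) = 1040.90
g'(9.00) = 342.31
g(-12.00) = -710.80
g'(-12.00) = 265.52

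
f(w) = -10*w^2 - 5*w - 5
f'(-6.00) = 115.00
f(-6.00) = -335.00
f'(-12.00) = 235.00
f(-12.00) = -1385.00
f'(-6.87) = 132.40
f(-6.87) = -442.62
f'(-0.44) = 3.80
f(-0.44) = -4.74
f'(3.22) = -69.40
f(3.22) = -124.78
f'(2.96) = -64.20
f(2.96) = -107.42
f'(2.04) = -45.80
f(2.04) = -56.82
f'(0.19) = -8.80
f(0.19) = -6.31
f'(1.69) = -38.80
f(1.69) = -42.01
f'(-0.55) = 6.00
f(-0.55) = -5.28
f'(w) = -20*w - 5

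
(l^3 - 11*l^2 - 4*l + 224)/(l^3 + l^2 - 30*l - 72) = (l^2 - 15*l + 56)/(l^2 - 3*l - 18)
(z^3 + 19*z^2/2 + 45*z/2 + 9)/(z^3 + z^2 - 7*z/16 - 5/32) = 16*(2*z^3 + 19*z^2 + 45*z + 18)/(32*z^3 + 32*z^2 - 14*z - 5)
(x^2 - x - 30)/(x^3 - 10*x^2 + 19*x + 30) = (x + 5)/(x^2 - 4*x - 5)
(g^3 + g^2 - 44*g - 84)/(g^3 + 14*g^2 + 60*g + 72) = (g - 7)/(g + 6)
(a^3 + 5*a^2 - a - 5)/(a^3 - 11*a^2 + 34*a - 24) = (a^2 + 6*a + 5)/(a^2 - 10*a + 24)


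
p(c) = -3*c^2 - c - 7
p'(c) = -6*c - 1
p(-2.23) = -19.69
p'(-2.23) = 12.38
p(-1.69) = -13.88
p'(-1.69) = 9.14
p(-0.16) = -6.92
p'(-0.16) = -0.04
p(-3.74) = -45.22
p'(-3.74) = 21.44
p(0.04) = -7.04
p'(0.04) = -1.24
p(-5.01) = -77.29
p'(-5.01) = 29.06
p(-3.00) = -31.00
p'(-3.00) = 17.00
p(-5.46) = -90.97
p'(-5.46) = 31.76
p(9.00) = -259.00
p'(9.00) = -55.00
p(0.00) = -7.00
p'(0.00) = -1.00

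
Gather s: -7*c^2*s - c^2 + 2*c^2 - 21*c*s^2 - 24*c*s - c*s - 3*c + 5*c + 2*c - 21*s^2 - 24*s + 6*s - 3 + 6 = c^2 + 4*c + s^2*(-21*c - 21) + s*(-7*c^2 - 25*c - 18) + 3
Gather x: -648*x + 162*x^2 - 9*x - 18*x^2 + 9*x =144*x^2 - 648*x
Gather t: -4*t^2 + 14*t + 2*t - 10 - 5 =-4*t^2 + 16*t - 15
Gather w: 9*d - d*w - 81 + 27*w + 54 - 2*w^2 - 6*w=9*d - 2*w^2 + w*(21 - d) - 27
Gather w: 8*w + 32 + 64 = 8*w + 96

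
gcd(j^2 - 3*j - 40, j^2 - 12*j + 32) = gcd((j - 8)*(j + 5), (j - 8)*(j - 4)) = j - 8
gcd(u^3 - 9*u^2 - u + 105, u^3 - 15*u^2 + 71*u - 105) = u^2 - 12*u + 35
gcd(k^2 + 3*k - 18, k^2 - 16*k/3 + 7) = k - 3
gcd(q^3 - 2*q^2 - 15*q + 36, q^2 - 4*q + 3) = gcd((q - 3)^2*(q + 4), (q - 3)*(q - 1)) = q - 3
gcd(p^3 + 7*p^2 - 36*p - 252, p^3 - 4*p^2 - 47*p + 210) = p^2 + p - 42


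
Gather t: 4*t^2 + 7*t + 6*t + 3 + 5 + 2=4*t^2 + 13*t + 10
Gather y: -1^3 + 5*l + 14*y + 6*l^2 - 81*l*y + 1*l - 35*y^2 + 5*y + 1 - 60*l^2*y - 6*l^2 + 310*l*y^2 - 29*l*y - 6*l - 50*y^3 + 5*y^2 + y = -50*y^3 + y^2*(310*l - 30) + y*(-60*l^2 - 110*l + 20)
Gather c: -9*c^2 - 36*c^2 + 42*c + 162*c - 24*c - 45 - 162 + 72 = -45*c^2 + 180*c - 135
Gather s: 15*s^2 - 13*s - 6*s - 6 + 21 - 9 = 15*s^2 - 19*s + 6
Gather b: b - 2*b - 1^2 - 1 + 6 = 4 - b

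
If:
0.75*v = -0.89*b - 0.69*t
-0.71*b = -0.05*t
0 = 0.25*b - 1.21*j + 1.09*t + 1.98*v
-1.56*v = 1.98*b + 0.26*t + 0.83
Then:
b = 0.05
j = -0.52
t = 0.71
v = -0.71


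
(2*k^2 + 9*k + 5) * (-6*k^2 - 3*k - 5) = -12*k^4 - 60*k^3 - 67*k^2 - 60*k - 25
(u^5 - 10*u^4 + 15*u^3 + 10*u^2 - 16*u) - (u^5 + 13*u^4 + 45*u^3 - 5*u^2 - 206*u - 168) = -23*u^4 - 30*u^3 + 15*u^2 + 190*u + 168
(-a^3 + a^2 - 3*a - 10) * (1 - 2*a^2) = 2*a^5 - 2*a^4 + 5*a^3 + 21*a^2 - 3*a - 10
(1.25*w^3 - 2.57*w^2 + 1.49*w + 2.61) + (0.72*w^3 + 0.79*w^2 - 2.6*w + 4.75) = 1.97*w^3 - 1.78*w^2 - 1.11*w + 7.36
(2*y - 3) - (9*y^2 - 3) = -9*y^2 + 2*y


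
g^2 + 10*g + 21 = (g + 3)*(g + 7)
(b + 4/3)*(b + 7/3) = b^2 + 11*b/3 + 28/9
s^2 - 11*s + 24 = (s - 8)*(s - 3)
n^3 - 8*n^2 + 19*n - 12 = (n - 4)*(n - 3)*(n - 1)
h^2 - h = h*(h - 1)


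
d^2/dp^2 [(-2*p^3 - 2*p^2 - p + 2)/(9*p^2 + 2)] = 2*(-45*p^3 + 594*p^2 + 30*p - 44)/(729*p^6 + 486*p^4 + 108*p^2 + 8)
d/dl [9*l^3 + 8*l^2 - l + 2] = 27*l^2 + 16*l - 1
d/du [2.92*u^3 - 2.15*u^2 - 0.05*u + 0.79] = 8.76*u^2 - 4.3*u - 0.05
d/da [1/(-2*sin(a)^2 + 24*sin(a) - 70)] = (sin(a) - 6)*cos(a)/(sin(a)^2 - 12*sin(a) + 35)^2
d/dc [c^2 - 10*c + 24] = 2*c - 10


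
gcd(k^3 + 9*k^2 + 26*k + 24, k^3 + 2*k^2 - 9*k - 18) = k^2 + 5*k + 6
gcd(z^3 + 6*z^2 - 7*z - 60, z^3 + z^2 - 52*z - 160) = z^2 + 9*z + 20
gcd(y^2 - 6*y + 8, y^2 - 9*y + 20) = y - 4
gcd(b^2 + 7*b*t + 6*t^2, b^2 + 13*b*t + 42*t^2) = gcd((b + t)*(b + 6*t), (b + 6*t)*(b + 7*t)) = b + 6*t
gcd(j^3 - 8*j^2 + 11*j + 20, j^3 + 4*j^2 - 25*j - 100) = j - 5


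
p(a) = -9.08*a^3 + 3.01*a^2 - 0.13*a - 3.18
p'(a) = -27.24*a^2 + 6.02*a - 0.13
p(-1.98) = 79.36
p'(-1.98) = -118.84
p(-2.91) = 246.44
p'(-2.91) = -248.32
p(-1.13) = 13.91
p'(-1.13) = -41.72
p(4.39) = -713.95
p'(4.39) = -498.67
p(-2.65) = 187.28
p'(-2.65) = -207.38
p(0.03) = -3.18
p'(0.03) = 0.03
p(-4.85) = 1104.14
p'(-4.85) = -670.08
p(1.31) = -18.60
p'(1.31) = -38.99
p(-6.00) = 2067.24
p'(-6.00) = -1016.89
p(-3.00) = 269.46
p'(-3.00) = -263.35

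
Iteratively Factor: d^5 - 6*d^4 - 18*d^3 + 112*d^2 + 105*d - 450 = (d + 3)*(d^4 - 9*d^3 + 9*d^2 + 85*d - 150) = (d + 3)^2*(d^3 - 12*d^2 + 45*d - 50) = (d - 5)*(d + 3)^2*(d^2 - 7*d + 10) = (d - 5)*(d - 2)*(d + 3)^2*(d - 5)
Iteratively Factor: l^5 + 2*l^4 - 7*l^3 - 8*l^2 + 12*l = (l + 3)*(l^4 - l^3 - 4*l^2 + 4*l) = (l - 1)*(l + 3)*(l^3 - 4*l) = l*(l - 1)*(l + 3)*(l^2 - 4) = l*(l - 2)*(l - 1)*(l + 3)*(l + 2)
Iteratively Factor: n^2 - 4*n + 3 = (n - 1)*(n - 3)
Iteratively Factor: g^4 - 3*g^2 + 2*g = (g - 1)*(g^3 + g^2 - 2*g) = g*(g - 1)*(g^2 + g - 2) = g*(g - 1)*(g + 2)*(g - 1)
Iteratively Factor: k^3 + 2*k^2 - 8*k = (k)*(k^2 + 2*k - 8) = k*(k + 4)*(k - 2)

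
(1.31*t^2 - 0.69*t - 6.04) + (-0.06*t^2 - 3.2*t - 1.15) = 1.25*t^2 - 3.89*t - 7.19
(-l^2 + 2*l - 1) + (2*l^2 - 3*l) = l^2 - l - 1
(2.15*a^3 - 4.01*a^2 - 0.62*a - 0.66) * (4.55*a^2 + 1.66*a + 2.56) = 9.7825*a^5 - 14.6765*a^4 - 3.9736*a^3 - 14.2978*a^2 - 2.6828*a - 1.6896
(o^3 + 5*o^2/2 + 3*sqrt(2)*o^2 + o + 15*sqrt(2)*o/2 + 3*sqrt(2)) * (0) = 0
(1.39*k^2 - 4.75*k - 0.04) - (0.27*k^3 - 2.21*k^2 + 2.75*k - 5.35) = -0.27*k^3 + 3.6*k^2 - 7.5*k + 5.31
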